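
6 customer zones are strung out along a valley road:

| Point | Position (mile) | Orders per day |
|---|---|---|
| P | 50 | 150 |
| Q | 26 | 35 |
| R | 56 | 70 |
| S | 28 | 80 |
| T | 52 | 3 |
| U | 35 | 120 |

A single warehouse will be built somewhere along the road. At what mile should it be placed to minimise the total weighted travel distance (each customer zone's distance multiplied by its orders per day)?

For a sum of weighted absolute distances on a line, the optimum is the weighted median (not the mean). Total weight W = 458; half-weight = 229.
Sort by position and accumulate weight:
  mile 26 (Q, w=35) → cum 35
  mile 28 (S, w=80) → cum 115
  mile 35 (U, w=120) → cum 235  ≥ 229 → median here
  mile 50 (P, w=150) → cum 385
  mile 52 (T, w=3) → cum 388
  mile 56 (R, w=70) → cum 458
Optimal location: mile 35.

x = 35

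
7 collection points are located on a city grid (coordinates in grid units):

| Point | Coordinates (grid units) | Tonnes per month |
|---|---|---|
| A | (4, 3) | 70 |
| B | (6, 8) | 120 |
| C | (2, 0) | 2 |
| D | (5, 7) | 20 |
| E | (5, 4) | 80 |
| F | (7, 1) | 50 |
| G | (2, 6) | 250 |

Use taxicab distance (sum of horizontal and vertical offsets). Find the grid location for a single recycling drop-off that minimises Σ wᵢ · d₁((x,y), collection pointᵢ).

Manhattan distance separates: Σwᵢ(|x−xᵢ|+|y−yᵢ|) = Σwᵢ|x−xᵢ| + Σwᵢ|y−yᵢ|, so x and y are optimised independently as 1-D weighted medians.
Total weight W = 592; half = 296.
x-coordinate, sorted with cumulative weight:
  x=2 (C, w=2) cum 2
  x=2 (G, w=250) cum 252
  x=4 (A, w=70) cum 322  ← median
  x=5 (D, w=20) cum 342
  x=5 (E, w=80) cum 422
  x=6 (B, w=120) cum 542
  x=7 (F, w=50) cum 592
⇒ x* = 4
y-coordinate, sorted with cumulative weight:
  y=0 (C, w=2) cum 2
  y=1 (F, w=50) cum 52
  y=3 (A, w=70) cum 122
  y=4 (E, w=80) cum 202
  y=6 (G, w=250) cum 452  ← median
  y=7 (D, w=20) cum 472
  y=8 (B, w=120) cum 592
⇒ y* = 6

(4, 6)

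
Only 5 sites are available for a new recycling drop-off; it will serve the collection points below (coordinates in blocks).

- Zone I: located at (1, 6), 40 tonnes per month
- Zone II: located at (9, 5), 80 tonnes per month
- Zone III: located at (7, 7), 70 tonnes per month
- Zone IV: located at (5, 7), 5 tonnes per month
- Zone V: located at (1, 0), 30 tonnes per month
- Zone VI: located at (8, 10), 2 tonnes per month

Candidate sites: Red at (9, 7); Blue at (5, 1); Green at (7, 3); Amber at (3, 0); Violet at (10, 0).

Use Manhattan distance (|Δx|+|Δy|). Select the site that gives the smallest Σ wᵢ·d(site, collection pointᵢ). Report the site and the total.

Total weighted distance at each candidate:
  Red (9, 7): total = 1138
  Blue (5, 1): total = 1764
  Green (7, 3): total = 1276
  Amber (3, 0): total = 2105
  Violet (10, 0): total = 2134
Minimum is at Red with total 1138 blocks.

Red, total 1138 blocks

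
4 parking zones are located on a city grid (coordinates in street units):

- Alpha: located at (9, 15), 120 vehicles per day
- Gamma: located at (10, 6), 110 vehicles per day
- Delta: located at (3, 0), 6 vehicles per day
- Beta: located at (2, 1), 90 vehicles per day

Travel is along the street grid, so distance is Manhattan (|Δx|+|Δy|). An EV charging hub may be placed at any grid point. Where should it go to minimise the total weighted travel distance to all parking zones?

(9, 6)

Manhattan distance separates: Σwᵢ(|x−xᵢ|+|y−yᵢ|) = Σwᵢ|x−xᵢ| + Σwᵢ|y−yᵢ|, so x and y are optimised independently as 1-D weighted medians.
Total weight W = 326; half = 163.
x-coordinate, sorted with cumulative weight:
  x=2 (Beta, w=90) cum 90
  x=3 (Delta, w=6) cum 96
  x=9 (Alpha, w=120) cum 216  ← median
  x=10 (Gamma, w=110) cum 326
⇒ x* = 9
y-coordinate, sorted with cumulative weight:
  y=0 (Delta, w=6) cum 6
  y=1 (Beta, w=90) cum 96
  y=6 (Gamma, w=110) cum 206  ← median
  y=15 (Alpha, w=120) cum 326
⇒ y* = 6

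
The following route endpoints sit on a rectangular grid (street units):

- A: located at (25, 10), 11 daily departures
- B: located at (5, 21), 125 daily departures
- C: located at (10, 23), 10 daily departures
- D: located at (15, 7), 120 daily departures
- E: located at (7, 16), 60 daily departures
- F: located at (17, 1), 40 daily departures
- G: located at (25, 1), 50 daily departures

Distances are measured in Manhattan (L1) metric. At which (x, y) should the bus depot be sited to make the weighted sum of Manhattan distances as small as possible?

Manhattan distance separates: Σwᵢ(|x−xᵢ|+|y−yᵢ|) = Σwᵢ|x−xᵢ| + Σwᵢ|y−yᵢ|, so x and y are optimised independently as 1-D weighted medians.
Total weight W = 416; half = 208.
x-coordinate, sorted with cumulative weight:
  x=5 (B, w=125) cum 125
  x=7 (E, w=60) cum 185
  x=10 (C, w=10) cum 195
  x=15 (D, w=120) cum 315  ← median
  x=17 (F, w=40) cum 355
  x=25 (A, w=11) cum 366
  x=25 (G, w=50) cum 416
⇒ x* = 15
y-coordinate, sorted with cumulative weight:
  y=1 (F, w=40) cum 40
  y=1 (G, w=50) cum 90
  y=7 (D, w=120) cum 210  ← median
  y=10 (A, w=11) cum 221
  y=16 (E, w=60) cum 281
  y=21 (B, w=125) cum 406
  y=23 (C, w=10) cum 416
⇒ y* = 7

(15, 7)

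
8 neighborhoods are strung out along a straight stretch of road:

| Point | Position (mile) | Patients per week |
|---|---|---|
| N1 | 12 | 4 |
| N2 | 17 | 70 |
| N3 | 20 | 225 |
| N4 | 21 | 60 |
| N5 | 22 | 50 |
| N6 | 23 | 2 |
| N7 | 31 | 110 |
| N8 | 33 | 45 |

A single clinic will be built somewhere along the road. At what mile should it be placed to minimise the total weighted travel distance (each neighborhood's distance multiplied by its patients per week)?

For a sum of weighted absolute distances on a line, the optimum is the weighted median (not the mean). Total weight W = 566; half-weight = 283.
Sort by position and accumulate weight:
  mile 12 (N1, w=4) → cum 4
  mile 17 (N2, w=70) → cum 74
  mile 20 (N3, w=225) → cum 299  ≥ 283 → median here
  mile 21 (N4, w=60) → cum 359
  mile 22 (N5, w=50) → cum 409
  mile 23 (N6, w=2) → cum 411
  mile 31 (N7, w=110) → cum 521
  mile 33 (N8, w=45) → cum 566
Optimal location: mile 20.

x = 20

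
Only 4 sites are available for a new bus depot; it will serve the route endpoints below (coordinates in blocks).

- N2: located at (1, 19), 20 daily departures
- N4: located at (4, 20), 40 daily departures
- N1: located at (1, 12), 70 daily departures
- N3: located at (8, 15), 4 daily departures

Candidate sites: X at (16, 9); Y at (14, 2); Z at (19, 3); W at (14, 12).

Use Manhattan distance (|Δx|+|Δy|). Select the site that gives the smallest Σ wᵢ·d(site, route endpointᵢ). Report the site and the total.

W, total 2066 blocks

Total weighted distance at each candidate:
  X (16, 9): total = 2736
  Y (14, 2): total = 3406
  Z (19, 3): total = 3942
  W (14, 12): total = 2066
Minimum is at W with total 2066 blocks.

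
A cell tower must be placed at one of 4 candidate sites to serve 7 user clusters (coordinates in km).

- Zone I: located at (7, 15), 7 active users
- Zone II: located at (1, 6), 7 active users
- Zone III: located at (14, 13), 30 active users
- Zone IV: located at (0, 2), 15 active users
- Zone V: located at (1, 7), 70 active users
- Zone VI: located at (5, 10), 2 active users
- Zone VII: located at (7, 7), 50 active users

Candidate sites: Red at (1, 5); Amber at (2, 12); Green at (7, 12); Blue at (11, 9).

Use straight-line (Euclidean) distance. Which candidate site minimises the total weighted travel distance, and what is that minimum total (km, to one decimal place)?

Total weighted distance at each candidate:
  Red (1, 5): total = 1063.0
  Amber (2, 12): total = 1315.3
  Green (7, 12): total = 1278.0
  Blue (11, 9): total = 1418.8
Minimum is at Red with total 1063.0 km.

Red, total 1063.0 km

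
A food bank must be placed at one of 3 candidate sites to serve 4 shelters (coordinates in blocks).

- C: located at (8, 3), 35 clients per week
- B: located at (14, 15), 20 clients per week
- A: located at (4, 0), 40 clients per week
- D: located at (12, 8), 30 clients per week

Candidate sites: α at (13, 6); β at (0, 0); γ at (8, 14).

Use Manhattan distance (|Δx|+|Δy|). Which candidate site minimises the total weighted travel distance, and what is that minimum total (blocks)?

Total weighted distance at each candidate:
  α (13, 6): total = 1170
  β (0, 0): total = 1725
  γ (8, 14): total = 1545
Minimum is at α with total 1170 blocks.

α, total 1170 blocks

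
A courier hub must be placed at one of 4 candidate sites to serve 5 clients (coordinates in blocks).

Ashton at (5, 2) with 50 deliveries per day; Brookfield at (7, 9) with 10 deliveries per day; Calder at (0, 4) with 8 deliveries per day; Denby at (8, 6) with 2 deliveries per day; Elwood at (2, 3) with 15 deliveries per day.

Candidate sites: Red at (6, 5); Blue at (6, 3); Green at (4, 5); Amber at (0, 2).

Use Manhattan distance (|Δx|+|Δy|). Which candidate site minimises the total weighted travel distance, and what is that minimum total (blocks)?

Blue, total 296 blocks

Total weighted distance at each candidate:
  Red (6, 5): total = 402
  Blue (6, 3): total = 296
  Green (4, 5): total = 380
  Amber (0, 2): total = 475
Minimum is at Blue with total 296 blocks.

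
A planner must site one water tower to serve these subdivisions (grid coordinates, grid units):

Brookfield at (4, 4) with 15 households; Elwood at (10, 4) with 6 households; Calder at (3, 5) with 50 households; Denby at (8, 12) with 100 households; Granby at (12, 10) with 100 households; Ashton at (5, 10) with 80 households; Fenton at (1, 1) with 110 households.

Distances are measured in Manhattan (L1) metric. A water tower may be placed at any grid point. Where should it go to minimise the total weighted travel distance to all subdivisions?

Manhattan distance separates: Σwᵢ(|x−xᵢ|+|y−yᵢ|) = Σwᵢ|x−xᵢ| + Σwᵢ|y−yᵢ|, so x and y are optimised independently as 1-D weighted medians.
Total weight W = 461; half = 230.5.
x-coordinate, sorted with cumulative weight:
  x=1 (Fenton, w=110) cum 110
  x=3 (Calder, w=50) cum 160
  x=4 (Brookfield, w=15) cum 175
  x=5 (Ashton, w=80) cum 255  ← median
  x=8 (Denby, w=100) cum 355
  x=10 (Elwood, w=6) cum 361
  x=12 (Granby, w=100) cum 461
⇒ x* = 5
y-coordinate, sorted with cumulative weight:
  y=1 (Fenton, w=110) cum 110
  y=4 (Brookfield, w=15) cum 125
  y=4 (Elwood, w=6) cum 131
  y=5 (Calder, w=50) cum 181
  y=10 (Granby, w=100) cum 281  ← median
  y=10 (Ashton, w=80) cum 361
  y=12 (Denby, w=100) cum 461
⇒ y* = 10

(5, 10)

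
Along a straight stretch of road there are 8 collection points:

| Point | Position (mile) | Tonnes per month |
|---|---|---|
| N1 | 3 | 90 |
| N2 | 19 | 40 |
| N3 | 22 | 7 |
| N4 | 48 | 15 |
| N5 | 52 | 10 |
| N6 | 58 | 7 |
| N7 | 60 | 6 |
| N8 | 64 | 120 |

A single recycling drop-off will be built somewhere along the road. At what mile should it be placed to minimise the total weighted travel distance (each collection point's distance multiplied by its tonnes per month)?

x = 48

For a sum of weighted absolute distances on a line, the optimum is the weighted median (not the mean). Total weight W = 295; half-weight = 147.5.
Sort by position and accumulate weight:
  mile 3 (N1, w=90) → cum 90
  mile 19 (N2, w=40) → cum 130
  mile 22 (N3, w=7) → cum 137
  mile 48 (N4, w=15) → cum 152  ≥ 147.5 → median here
  mile 52 (N5, w=10) → cum 162
  mile 58 (N6, w=7) → cum 169
  mile 60 (N7, w=6) → cum 175
  mile 64 (N8, w=120) → cum 295
Optimal location: mile 48.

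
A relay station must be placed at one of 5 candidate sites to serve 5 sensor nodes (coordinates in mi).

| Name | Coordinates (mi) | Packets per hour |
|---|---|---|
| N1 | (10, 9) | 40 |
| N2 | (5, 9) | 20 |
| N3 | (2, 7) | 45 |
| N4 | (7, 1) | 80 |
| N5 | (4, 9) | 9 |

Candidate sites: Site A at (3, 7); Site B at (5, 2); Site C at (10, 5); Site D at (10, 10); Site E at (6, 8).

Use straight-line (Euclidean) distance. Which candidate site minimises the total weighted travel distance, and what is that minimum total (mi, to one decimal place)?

Total weighted distance at each candidate:
  Site A (3, 7): total = 989.8
  Site B (5, 2): total = 989.0
  Site C (10, 5): total = 1124.0
  Site D (10, 10): total = 1340.2
  Site E (6, 8): total = 964.6
Minimum is at Site E with total 964.6 mi.

Site E, total 964.6 mi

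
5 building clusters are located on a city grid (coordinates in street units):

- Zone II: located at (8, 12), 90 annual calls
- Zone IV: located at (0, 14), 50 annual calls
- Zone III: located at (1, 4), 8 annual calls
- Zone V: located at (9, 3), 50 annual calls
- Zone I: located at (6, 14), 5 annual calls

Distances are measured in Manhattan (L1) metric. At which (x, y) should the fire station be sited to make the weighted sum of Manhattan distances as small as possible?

(8, 12)

Manhattan distance separates: Σwᵢ(|x−xᵢ|+|y−yᵢ|) = Σwᵢ|x−xᵢ| + Σwᵢ|y−yᵢ|, so x and y are optimised independently as 1-D weighted medians.
Total weight W = 203; half = 101.5.
x-coordinate, sorted with cumulative weight:
  x=0 (Zone IV, w=50) cum 50
  x=1 (Zone III, w=8) cum 58
  x=6 (Zone I, w=5) cum 63
  x=8 (Zone II, w=90) cum 153  ← median
  x=9 (Zone V, w=50) cum 203
⇒ x* = 8
y-coordinate, sorted with cumulative weight:
  y=3 (Zone V, w=50) cum 50
  y=4 (Zone III, w=8) cum 58
  y=12 (Zone II, w=90) cum 148  ← median
  y=14 (Zone IV, w=50) cum 198
  y=14 (Zone I, w=5) cum 203
⇒ y* = 12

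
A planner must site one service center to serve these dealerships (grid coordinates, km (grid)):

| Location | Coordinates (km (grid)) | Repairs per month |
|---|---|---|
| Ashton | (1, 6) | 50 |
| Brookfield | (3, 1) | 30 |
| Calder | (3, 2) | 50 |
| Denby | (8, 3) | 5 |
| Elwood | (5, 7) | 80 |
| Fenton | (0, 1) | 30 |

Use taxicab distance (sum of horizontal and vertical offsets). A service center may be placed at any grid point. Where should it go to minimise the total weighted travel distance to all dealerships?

(3, 6)

Manhattan distance separates: Σwᵢ(|x−xᵢ|+|y−yᵢ|) = Σwᵢ|x−xᵢ| + Σwᵢ|y−yᵢ|, so x and y are optimised independently as 1-D weighted medians.
Total weight W = 245; half = 122.5.
x-coordinate, sorted with cumulative weight:
  x=0 (Fenton, w=30) cum 30
  x=1 (Ashton, w=50) cum 80
  x=3 (Brookfield, w=30) cum 110
  x=3 (Calder, w=50) cum 160  ← median
  x=5 (Elwood, w=80) cum 240
  x=8 (Denby, w=5) cum 245
⇒ x* = 3
y-coordinate, sorted with cumulative weight:
  y=1 (Brookfield, w=30) cum 30
  y=1 (Fenton, w=30) cum 60
  y=2 (Calder, w=50) cum 110
  y=3 (Denby, w=5) cum 115
  y=6 (Ashton, w=50) cum 165  ← median
  y=7 (Elwood, w=80) cum 245
⇒ y* = 6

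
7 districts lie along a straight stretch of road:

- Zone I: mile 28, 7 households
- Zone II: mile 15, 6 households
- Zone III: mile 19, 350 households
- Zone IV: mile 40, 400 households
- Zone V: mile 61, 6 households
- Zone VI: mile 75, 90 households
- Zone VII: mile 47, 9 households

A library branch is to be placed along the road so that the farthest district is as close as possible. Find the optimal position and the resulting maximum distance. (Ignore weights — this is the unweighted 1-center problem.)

The 1-center on a line is the midpoint of the two extreme points: leftmost at 15, rightmost at 75.
Optimal location = (15 + 75)/2 = 45; maximum distance = (75 − 15)/2 = 30.

location 45, max distance 30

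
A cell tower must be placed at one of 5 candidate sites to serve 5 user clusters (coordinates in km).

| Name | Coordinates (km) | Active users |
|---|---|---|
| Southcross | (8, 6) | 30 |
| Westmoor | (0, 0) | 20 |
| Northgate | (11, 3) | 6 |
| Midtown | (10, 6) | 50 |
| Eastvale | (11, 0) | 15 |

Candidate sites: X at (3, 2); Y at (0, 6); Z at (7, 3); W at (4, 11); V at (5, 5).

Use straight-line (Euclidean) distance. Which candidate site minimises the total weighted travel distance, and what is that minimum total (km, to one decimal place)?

Z, total 558.3 km

Total weighted distance at each candidate:
  X (3, 2): total = 839.4
  Y (0, 6): total = 1116.4
  Z (7, 3): total = 558.3
  W (4, 11): total = 1076.1
  V (5, 5): total = 646.3
Minimum is at Z with total 558.3 km.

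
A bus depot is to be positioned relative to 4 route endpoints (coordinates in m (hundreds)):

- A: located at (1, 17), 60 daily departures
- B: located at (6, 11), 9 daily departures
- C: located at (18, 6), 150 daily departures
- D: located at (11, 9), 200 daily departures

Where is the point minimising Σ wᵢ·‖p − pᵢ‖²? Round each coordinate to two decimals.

(11.97, 9.11)

The minimiser of Σwᵢ‖p−pᵢ‖² is the weighted centroid p* = (Σwᵢpᵢ)/(Σwᵢ).
Σwᵢ = 419.
Σwᵢxᵢ = 60·1 + 9·6 + 150·18 + 200·11 = 5014.
Σwᵢyᵢ = 60·17 + 9·11 + 150·6 + 200·9 = 3819.
x* = 5014/419 = 11.97, y* = 3819/419 = 9.11.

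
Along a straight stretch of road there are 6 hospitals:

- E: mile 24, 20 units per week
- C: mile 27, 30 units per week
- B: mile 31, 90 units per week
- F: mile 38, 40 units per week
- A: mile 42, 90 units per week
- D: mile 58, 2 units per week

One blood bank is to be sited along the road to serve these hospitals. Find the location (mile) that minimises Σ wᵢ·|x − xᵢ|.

For a sum of weighted absolute distances on a line, the optimum is the weighted median (not the mean). Total weight W = 272; half-weight = 136.
Sort by position and accumulate weight:
  mile 24 (E, w=20) → cum 20
  mile 27 (C, w=30) → cum 50
  mile 31 (B, w=90) → cum 140  ≥ 136 → median here
  mile 38 (F, w=40) → cum 180
  mile 42 (A, w=90) → cum 270
  mile 58 (D, w=2) → cum 272
Optimal location: mile 31.

x = 31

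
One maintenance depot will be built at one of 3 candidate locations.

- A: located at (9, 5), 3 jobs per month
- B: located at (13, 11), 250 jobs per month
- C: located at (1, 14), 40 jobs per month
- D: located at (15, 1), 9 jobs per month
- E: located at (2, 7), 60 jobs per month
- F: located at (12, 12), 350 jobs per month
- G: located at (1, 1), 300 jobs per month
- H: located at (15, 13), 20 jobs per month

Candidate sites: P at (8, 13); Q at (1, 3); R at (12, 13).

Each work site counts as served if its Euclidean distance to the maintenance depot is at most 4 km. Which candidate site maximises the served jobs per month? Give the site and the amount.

Coverage radius r = 4 km; a point is covered iff (Δx)²+(Δy)² ≤ 4² = 16.
  P (8, 13): covers {none} → 0
  Q (1, 3): covers {G} → 300
  R (12, 13): covers {B, F, H} → 620
Maximum coverage at R: 620 jobs per month.

R, covering 620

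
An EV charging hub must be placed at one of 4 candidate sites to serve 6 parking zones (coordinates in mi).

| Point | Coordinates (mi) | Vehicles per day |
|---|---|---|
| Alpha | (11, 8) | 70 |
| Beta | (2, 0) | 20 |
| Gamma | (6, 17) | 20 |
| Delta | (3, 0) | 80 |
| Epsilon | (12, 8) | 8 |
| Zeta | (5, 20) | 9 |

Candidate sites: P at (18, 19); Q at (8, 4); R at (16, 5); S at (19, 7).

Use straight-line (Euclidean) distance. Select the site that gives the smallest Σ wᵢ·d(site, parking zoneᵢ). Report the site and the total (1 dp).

Q, total 1461.3 mi

Total weighted distance at each candidate:
  P (18, 19): total = 3807.0
  Q (8, 4): total = 1461.3
  R (16, 5): total = 2339.6
  S (19, 7): total = 2885.7
Minimum is at Q with total 1461.3 mi.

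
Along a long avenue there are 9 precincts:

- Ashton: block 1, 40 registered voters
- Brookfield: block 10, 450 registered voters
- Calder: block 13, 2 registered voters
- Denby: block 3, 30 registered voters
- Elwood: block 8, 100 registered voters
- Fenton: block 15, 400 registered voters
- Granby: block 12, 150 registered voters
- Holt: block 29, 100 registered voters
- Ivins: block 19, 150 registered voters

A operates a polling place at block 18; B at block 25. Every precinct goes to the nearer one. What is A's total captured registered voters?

1322

The indifferent point is the midpoint (18+25)/2 = 21.5; precincts left of it (closer to A at 18) go to A, those right go to B.
  Ashton at 1 (w=40) → A
  Denby at 3 (w=30) → A
  Elwood at 8 (w=100) → A
  Brookfield at 10 (w=450) → A
  Granby at 12 (w=150) → A
  Calder at 13 (w=2) → A
  Fenton at 15 (w=400) → A
  Ivins at 19 (w=150) → A
  Holt at 29 (w=100) → B
A captures 1322; B captures 100.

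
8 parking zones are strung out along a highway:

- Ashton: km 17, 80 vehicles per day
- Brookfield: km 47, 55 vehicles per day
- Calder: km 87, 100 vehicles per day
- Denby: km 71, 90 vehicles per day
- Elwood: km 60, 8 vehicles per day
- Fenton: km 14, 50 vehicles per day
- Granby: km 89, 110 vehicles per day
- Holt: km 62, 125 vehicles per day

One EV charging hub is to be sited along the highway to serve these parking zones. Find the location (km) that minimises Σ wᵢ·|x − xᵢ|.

x = 62

For a sum of weighted absolute distances on a line, the optimum is the weighted median (not the mean). Total weight W = 618; half-weight = 309.
Sort by position and accumulate weight:
  km 14 (Fenton, w=50) → cum 50
  km 17 (Ashton, w=80) → cum 130
  km 47 (Brookfield, w=55) → cum 185
  km 60 (Elwood, w=8) → cum 193
  km 62 (Holt, w=125) → cum 318  ≥ 309 → median here
  km 71 (Denby, w=90) → cum 408
  km 87 (Calder, w=100) → cum 508
  km 89 (Granby, w=110) → cum 618
Optimal location: km 62.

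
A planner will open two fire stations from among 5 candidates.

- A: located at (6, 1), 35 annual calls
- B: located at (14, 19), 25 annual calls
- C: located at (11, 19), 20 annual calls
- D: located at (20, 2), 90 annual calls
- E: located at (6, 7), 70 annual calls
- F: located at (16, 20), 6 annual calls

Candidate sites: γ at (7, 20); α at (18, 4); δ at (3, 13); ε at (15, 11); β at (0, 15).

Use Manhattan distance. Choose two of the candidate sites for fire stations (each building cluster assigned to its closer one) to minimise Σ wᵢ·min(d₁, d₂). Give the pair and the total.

Evaluate every pair (each demand assigned to the nearer of the two):
  {γ, α}: total = 2219
  {α, ε}: total = 2320
  {α, δ}: total = 2328
  {α, β}: total = 2723
  {δ, ε}: total = 2940
  {γ, ε}: total = 3189
  {ε, β}: total = 3360
  {γ, δ}: total = 4029
  {δ, β}: total = 4500
  {γ, β}: total = 4824
Best pair: {γ, α} with total 2219.

{γ, α}, total 2219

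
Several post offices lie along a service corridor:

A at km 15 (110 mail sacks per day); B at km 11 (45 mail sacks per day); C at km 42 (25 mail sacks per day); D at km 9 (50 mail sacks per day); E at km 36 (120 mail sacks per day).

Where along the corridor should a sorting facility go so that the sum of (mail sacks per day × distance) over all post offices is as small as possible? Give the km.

For a sum of weighted absolute distances on a line, the optimum is the weighted median (not the mean). Total weight W = 350; half-weight = 175.
Sort by position and accumulate weight:
  km 9 (D, w=50) → cum 50
  km 11 (B, w=45) → cum 95
  km 15 (A, w=110) → cum 205  ≥ 175 → median here
  km 36 (E, w=120) → cum 325
  km 42 (C, w=25) → cum 350
Optimal location: km 15.

x = 15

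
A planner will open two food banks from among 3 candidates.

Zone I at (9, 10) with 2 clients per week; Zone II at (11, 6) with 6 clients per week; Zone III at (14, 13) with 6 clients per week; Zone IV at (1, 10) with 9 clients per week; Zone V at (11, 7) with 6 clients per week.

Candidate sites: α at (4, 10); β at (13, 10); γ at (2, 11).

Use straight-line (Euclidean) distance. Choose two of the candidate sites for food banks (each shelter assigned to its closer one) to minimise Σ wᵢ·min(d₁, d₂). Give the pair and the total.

{β, γ}, total 88.2

Evaluate every pair (each demand assigned to the nearer of the two):
  {β, γ}: total = 88.2
  {α, β}: total = 102.4
  {α, γ}: total = 179.4
Best pair: {β, γ} with total 88.2.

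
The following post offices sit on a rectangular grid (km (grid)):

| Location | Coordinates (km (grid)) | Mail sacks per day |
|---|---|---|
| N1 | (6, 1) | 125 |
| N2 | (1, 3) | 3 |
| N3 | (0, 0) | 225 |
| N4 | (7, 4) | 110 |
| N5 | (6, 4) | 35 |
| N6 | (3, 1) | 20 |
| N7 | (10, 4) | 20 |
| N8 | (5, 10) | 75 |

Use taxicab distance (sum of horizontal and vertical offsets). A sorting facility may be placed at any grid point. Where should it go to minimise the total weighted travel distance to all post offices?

Manhattan distance separates: Σwᵢ(|x−xᵢ|+|y−yᵢ|) = Σwᵢ|x−xᵢ| + Σwᵢ|y−yᵢ|, so x and y are optimised independently as 1-D weighted medians.
Total weight W = 613; half = 306.5.
x-coordinate, sorted with cumulative weight:
  x=0 (N3, w=225) cum 225
  x=1 (N2, w=3) cum 228
  x=3 (N6, w=20) cum 248
  x=5 (N8, w=75) cum 323  ← median
  x=6 (N1, w=125) cum 448
  x=6 (N5, w=35) cum 483
  x=7 (N4, w=110) cum 593
  x=10 (N7, w=20) cum 613
⇒ x* = 5
y-coordinate, sorted with cumulative weight:
  y=0 (N3, w=225) cum 225
  y=1 (N1, w=125) cum 350  ← median
  y=1 (N6, w=20) cum 370
  y=3 (N2, w=3) cum 373
  y=4 (N4, w=110) cum 483
  y=4 (N5, w=35) cum 518
  y=4 (N7, w=20) cum 538
  y=10 (N8, w=75) cum 613
⇒ y* = 1

(5, 1)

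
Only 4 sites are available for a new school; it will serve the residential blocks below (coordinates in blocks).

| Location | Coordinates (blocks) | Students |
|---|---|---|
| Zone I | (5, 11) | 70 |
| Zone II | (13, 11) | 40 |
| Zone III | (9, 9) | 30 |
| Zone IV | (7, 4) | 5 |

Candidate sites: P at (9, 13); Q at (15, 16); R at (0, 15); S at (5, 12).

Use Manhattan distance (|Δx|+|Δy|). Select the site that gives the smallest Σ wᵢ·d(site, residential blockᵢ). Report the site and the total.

S, total 690 blocks

Total weighted distance at each candidate:
  P (9, 13): total = 835
  Q (15, 16): total = 1820
  R (0, 15): total = 1850
  S (5, 12): total = 690
Minimum is at S with total 690 blocks.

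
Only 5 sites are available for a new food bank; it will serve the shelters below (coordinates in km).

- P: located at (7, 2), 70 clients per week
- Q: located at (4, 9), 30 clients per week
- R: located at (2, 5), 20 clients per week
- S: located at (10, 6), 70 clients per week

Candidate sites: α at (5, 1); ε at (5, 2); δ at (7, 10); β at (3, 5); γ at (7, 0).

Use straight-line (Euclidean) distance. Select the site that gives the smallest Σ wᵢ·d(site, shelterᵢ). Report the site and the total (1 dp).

ε, total 885.2 km

Total weighted distance at each candidate:
  α (5, 1): total = 993.4
  ε (5, 2): total = 885.2
  δ (7, 10): total = 1146.3
  β (3, 5): total = 988.7
  γ (7, 0): total = 1035.6
Minimum is at ε with total 885.2 km.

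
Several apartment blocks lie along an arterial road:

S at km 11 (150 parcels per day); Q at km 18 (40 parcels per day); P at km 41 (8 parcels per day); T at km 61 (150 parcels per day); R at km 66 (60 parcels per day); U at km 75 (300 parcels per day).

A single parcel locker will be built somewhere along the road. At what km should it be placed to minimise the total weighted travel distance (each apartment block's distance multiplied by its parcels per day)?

x = 66

For a sum of weighted absolute distances on a line, the optimum is the weighted median (not the mean). Total weight W = 708; half-weight = 354.
Sort by position and accumulate weight:
  km 11 (S, w=150) → cum 150
  km 18 (Q, w=40) → cum 190
  km 41 (P, w=8) → cum 198
  km 61 (T, w=150) → cum 348
  km 66 (R, w=60) → cum 408  ≥ 354 → median here
  km 75 (U, w=300) → cum 708
Optimal location: km 66.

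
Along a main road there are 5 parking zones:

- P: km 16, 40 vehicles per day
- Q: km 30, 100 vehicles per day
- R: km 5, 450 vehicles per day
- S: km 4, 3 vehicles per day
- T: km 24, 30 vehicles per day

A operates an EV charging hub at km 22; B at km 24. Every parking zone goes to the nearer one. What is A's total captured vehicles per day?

493

The indifferent point is the midpoint (22+24)/2 = 23; parking zones left of it (closer to A at 22) go to A, those right go to B.
  S at 4 (w=3) → A
  R at 5 (w=450) → A
  P at 16 (w=40) → A
  T at 24 (w=30) → B
  Q at 30 (w=100) → B
A captures 493; B captures 130.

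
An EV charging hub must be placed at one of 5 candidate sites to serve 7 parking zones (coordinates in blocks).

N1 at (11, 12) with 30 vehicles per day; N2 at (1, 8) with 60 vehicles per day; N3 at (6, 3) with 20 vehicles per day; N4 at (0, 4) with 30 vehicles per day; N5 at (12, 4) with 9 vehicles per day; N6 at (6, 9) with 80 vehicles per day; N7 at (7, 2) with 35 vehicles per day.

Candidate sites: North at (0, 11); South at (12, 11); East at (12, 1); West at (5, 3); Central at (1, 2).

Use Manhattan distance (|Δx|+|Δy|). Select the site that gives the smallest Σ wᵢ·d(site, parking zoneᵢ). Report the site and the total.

West, total 1927 blocks

Total weighted distance at each candidate:
  North (0, 11): total = 2461
  South (12, 11): total = 2943
  East (12, 1): total = 3407
  West (5, 3): total = 1927
  Central (1, 2): total = 2457
Minimum is at West with total 1927 blocks.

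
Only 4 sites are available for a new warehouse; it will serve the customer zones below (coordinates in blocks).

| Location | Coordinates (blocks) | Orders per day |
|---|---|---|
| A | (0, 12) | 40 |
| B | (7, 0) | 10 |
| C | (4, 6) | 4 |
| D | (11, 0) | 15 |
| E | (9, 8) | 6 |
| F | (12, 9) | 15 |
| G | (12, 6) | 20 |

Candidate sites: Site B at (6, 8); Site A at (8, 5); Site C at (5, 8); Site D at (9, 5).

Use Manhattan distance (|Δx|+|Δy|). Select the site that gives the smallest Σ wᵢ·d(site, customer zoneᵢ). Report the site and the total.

Total weighted distance at each candidate:
  Site B (6, 8): total = 984
  Site A (8, 5): total = 1044
  Site C (5, 8): total = 1006
  Site D (9, 5): total = 1042
Minimum is at Site B with total 984 blocks.

Site B, total 984 blocks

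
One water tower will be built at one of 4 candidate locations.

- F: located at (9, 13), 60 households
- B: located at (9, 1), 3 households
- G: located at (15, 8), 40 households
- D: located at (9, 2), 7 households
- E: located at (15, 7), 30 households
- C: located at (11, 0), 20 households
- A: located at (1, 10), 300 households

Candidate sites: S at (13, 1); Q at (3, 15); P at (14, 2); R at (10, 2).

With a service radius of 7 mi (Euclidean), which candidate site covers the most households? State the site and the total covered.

Q, covering 360

Coverage radius r = 7 mi; a point is covered iff (Δx)²+(Δy)² ≤ 7² = 49.
  S (13, 1): covers {B, D, E, C} → 60
  Q (3, 15): covers {F, A} → 360
  P (14, 2): covers {B, G, D, E, C} → 100
  R (10, 2): covers {B, D, C} → 30
Maximum coverage at Q: 360 households.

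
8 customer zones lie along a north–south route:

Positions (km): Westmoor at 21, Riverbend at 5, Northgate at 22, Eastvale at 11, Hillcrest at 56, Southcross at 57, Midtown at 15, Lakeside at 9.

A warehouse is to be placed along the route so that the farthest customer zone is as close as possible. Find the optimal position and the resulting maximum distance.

location 31, max distance 26

The 1-center on a line is the midpoint of the two extreme points: leftmost at 5, rightmost at 57.
Optimal location = (5 + 57)/2 = 31; maximum distance = (57 − 5)/2 = 26.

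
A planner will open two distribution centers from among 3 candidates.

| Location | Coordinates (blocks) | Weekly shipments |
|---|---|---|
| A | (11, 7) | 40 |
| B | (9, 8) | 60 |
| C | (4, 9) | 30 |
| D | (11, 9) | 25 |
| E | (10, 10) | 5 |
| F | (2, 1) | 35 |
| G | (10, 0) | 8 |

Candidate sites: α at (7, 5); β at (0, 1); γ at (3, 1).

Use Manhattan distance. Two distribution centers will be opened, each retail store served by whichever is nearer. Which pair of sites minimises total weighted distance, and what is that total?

Evaluate every pair (each demand assigned to the nearer of the two):
  {α, γ}: total = 1089
  {α, β}: total = 1124
  {β, γ}: total = 2189
Best pair: {α, γ} with total 1089.

{α, γ}, total 1089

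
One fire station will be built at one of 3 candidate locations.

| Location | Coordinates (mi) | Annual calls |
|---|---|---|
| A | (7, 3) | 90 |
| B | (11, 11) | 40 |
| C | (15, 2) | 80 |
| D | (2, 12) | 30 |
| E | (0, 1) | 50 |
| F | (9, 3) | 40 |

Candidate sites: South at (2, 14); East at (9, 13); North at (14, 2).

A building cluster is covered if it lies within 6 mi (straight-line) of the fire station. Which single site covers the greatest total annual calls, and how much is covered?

North, covering 120

Coverage radius r = 6 mi; a point is covered iff (Δx)²+(Δy)² ≤ 6² = 36.
  South (2, 14): covers {D} → 30
  East (9, 13): covers {B} → 40
  North (14, 2): covers {C, F} → 120
Maximum coverage at North: 120 annual calls.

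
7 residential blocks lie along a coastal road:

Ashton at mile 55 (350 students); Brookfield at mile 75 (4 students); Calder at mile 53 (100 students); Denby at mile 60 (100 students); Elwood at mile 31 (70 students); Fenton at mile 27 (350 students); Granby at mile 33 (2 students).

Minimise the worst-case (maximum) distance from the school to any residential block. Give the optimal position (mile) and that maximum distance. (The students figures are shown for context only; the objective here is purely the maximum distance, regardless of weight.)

location 51, max distance 24

The 1-center on a line is the midpoint of the two extreme points: leftmost at 27, rightmost at 75.
Optimal location = (27 + 75)/2 = 51; maximum distance = (75 − 27)/2 = 24.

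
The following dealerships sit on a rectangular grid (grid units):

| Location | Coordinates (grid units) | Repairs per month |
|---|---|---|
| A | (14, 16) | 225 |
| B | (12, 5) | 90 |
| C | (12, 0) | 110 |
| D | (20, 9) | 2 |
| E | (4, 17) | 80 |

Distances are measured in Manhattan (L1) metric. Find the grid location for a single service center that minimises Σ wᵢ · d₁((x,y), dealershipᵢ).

(12, 16)

Manhattan distance separates: Σwᵢ(|x−xᵢ|+|y−yᵢ|) = Σwᵢ|x−xᵢ| + Σwᵢ|y−yᵢ|, so x and y are optimised independently as 1-D weighted medians.
Total weight W = 507; half = 253.5.
x-coordinate, sorted with cumulative weight:
  x=4 (E, w=80) cum 80
  x=12 (B, w=90) cum 170
  x=12 (C, w=110) cum 280  ← median
  x=14 (A, w=225) cum 505
  x=20 (D, w=2) cum 507
⇒ x* = 12
y-coordinate, sorted with cumulative weight:
  y=0 (C, w=110) cum 110
  y=5 (B, w=90) cum 200
  y=9 (D, w=2) cum 202
  y=16 (A, w=225) cum 427  ← median
  y=17 (E, w=80) cum 507
⇒ y* = 16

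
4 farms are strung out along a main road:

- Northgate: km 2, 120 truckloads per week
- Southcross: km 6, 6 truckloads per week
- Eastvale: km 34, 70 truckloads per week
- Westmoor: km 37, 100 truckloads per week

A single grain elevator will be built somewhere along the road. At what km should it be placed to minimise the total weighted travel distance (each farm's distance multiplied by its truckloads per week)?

x = 34

For a sum of weighted absolute distances on a line, the optimum is the weighted median (not the mean). Total weight W = 296; half-weight = 148.
Sort by position and accumulate weight:
  km 2 (Northgate, w=120) → cum 120
  km 6 (Southcross, w=6) → cum 126
  km 34 (Eastvale, w=70) → cum 196  ≥ 148 → median here
  km 37 (Westmoor, w=100) → cum 296
Optimal location: km 34.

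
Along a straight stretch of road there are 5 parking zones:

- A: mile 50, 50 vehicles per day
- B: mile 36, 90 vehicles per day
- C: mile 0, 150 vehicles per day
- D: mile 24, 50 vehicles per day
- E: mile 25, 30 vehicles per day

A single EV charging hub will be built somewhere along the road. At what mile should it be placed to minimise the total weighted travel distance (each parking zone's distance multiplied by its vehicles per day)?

For a sum of weighted absolute distances on a line, the optimum is the weighted median (not the mean). Total weight W = 370; half-weight = 185.
Sort by position and accumulate weight:
  mile 0 (C, w=150) → cum 150
  mile 24 (D, w=50) → cum 200  ≥ 185 → median here
  mile 25 (E, w=30) → cum 230
  mile 36 (B, w=90) → cum 320
  mile 50 (A, w=50) → cum 370
Optimal location: mile 24.

x = 24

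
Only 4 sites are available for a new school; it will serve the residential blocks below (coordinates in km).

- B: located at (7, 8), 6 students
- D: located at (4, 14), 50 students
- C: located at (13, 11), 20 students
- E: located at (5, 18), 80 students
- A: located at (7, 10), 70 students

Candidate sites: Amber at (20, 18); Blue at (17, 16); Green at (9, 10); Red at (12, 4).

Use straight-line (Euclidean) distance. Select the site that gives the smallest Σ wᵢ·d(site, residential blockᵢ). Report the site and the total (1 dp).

Total weighted distance at each candidate:
  Amber (20, 18): total = 3389.5
  Blue (17, 16): total = 2652.1
  Green (9, 10): total = 1275.1
  Red (12, 4): total = 2619.1
Minimum is at Green with total 1275.1 km.

Green, total 1275.1 km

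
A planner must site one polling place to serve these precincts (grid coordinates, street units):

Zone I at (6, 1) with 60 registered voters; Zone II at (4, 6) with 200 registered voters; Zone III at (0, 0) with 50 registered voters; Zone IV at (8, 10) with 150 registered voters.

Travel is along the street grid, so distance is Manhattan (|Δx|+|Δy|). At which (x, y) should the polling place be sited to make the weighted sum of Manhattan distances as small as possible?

Manhattan distance separates: Σwᵢ(|x−xᵢ|+|y−yᵢ|) = Σwᵢ|x−xᵢ| + Σwᵢ|y−yᵢ|, so x and y are optimised independently as 1-D weighted medians.
Total weight W = 460; half = 230.
x-coordinate, sorted with cumulative weight:
  x=0 (Zone III, w=50) cum 50
  x=4 (Zone II, w=200) cum 250  ← median
  x=6 (Zone I, w=60) cum 310
  x=8 (Zone IV, w=150) cum 460
⇒ x* = 4
y-coordinate, sorted with cumulative weight:
  y=0 (Zone III, w=50) cum 50
  y=1 (Zone I, w=60) cum 110
  y=6 (Zone II, w=200) cum 310  ← median
  y=10 (Zone IV, w=150) cum 460
⇒ y* = 6

(4, 6)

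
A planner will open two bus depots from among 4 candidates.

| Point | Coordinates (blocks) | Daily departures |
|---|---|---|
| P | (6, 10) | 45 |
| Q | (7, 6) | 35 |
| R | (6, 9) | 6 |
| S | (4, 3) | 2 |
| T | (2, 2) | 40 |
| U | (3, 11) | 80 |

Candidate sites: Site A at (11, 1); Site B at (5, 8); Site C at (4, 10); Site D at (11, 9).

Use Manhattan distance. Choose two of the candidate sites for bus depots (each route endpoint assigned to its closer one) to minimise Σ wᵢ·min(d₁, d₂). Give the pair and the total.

Evaluate every pair (each demand assigned to the nearer of the two):
  {Site B, Site C}: total = 774
  {Site A, Site C}: total = 927
  {Site C, Site D}: total = 927
  {Site A, Site B}: total = 1059
  {Site B, Site D}: total = 1059
  {Site A, Site D}: total = 1763
Best pair: {Site B, Site C} with total 774.

{Site B, Site C}, total 774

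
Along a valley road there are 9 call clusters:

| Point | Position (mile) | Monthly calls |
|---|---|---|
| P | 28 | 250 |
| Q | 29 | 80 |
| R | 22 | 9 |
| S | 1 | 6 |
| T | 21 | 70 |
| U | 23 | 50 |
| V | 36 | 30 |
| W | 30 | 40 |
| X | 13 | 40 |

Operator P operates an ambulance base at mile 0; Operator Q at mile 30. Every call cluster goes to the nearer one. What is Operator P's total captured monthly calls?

The indifferent point is the midpoint (0+30)/2 = 15; call clusters left of it (closer to Operator P at 0) go to Operator P, those right go to Operator Q.
  S at 1 (w=6) → Operator P
  X at 13 (w=40) → Operator P
  T at 21 (w=70) → Operator Q
  R at 22 (w=9) → Operator Q
  U at 23 (w=50) → Operator Q
  P at 28 (w=250) → Operator Q
  Q at 29 (w=80) → Operator Q
  W at 30 (w=40) → Operator Q
  V at 36 (w=30) → Operator Q
Operator P captures 46; Operator Q captures 529.

46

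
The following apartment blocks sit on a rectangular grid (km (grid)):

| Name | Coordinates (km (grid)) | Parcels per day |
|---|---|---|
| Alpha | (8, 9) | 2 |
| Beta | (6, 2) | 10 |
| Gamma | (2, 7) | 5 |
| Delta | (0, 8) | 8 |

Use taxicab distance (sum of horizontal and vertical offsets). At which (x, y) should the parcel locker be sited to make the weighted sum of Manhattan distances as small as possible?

(2, 7)

Manhattan distance separates: Σwᵢ(|x−xᵢ|+|y−yᵢ|) = Σwᵢ|x−xᵢ| + Σwᵢ|y−yᵢ|, so x and y are optimised independently as 1-D weighted medians.
Total weight W = 25; half = 12.5.
x-coordinate, sorted with cumulative weight:
  x=0 (Delta, w=8) cum 8
  x=2 (Gamma, w=5) cum 13  ← median
  x=6 (Beta, w=10) cum 23
  x=8 (Alpha, w=2) cum 25
⇒ x* = 2
y-coordinate, sorted with cumulative weight:
  y=2 (Beta, w=10) cum 10
  y=7 (Gamma, w=5) cum 15  ← median
  y=8 (Delta, w=8) cum 23
  y=9 (Alpha, w=2) cum 25
⇒ y* = 7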